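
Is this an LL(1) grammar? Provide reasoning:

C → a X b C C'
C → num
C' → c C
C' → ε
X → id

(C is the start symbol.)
No. Predict set conflict for C': { 'c' }

A grammar is LL(1) if for each non-terminal N with multiple productions, the predict sets of those productions are pairwise disjoint, where PREDICT(N → α) = (FIRST(α) \ {ε}) ∪ (FOLLOW(N) if α ⇒* ε).

Relevant sets:
  FOLLOW(C') = { $, 'c' }

For C:
  PREDICT(C → a X b C C') = { 'a' }
  PREDICT(C → num) = { 'num' }
For C':
  PREDICT(C' → c C) = { 'c' }
  PREDICT(C' → ε) = { $, 'c' }
X has a single production, so nothing to check there.

Conflict found: Predict set conflict for C': { 'c' }
The grammar is NOT LL(1).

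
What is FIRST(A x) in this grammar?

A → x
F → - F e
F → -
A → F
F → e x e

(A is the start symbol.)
{ '-', 'e', 'x' }

FIRST sets of the non-terminals involved (from the grammar, by fixed-point iteration):
  FIRST(A) = { '-', 'e', 'x' }

To compute FIRST(A x), process the symbols left to right:
Symbol A is a non-terminal. Add FIRST(A) \ {ε} = { '-', 'e', 'x' }
A is not nullable (ε ∉ FIRST(A)), so stop here.
FIRST(A x) = { '-', 'e', 'x' }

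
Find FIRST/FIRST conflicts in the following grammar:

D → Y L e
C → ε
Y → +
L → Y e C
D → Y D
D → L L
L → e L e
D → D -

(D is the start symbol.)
Yes. D → Y L e / D → Y D on { '+' }; D → Y L e / D → L L on { '+' }; D → Y L e / D → D '-' on { '+' }; D → Y D / D → L L on { '+' }; D → Y D / D → D '-' on { '+' }; D → L L / D → D '-' on { '+', 'e' }

A FIRST/FIRST conflict occurs when two productions N → α and N → β for the same non-terminal have FIRST(α) ∩ FIRST(β) ≠ ∅ (with ε ∈ FIRST of a nullable right-hand side, so two nullable alternatives also conflict).

FIRST sets of the non-terminals at (or reachable through a nullable prefix from) the front of some alternative:
  FIRST(Y) = { '+' }
  FIRST(L) = { '+', 'e' }
  FIRST(D) = { '+', 'e' }

Productions for D:
  D → Y L e: FIRST = { '+' }
  D → Y D: FIRST = { '+' }
  D → L L: FIRST = { '+', 'e' }
  D → D -: FIRST = { '+', 'e' }
Productions for L:
  L → Y e C: FIRST = { '+' }
  L → e L e: FIRST = { 'e' }
C, Y have only one production, so no FIRST/FIRST conflict is possible there.

Conflict for D: D → Y L e and D → Y D
  Overlap: { '+' }
Conflict for D: D → Y L e and D → L L
  Overlap: { '+' }
Conflict for D: D → Y L e and D → D -
  Overlap: { '+' }
Conflict for D: D → Y D and D → L L
  Overlap: { '+' }
Conflict for D: D → Y D and D → D -
  Overlap: { '+' }
Conflict for D: D → L L and D → D -
  Overlap: { '+', 'e' }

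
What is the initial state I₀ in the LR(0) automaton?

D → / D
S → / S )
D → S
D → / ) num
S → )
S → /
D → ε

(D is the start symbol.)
First, augment the grammar with D' → D
I₀ = CLOSURE({ [D' → . D] }):
  [D' → . D] has the dot before D: add [D → . / D], [D → . S], [D → . / ) num], [D → .]
  [D → . S] has the dot before S: add [S → . / S )], [S → . )], [S → . /]
No further items can be added.

I₀ = { [D → . / ) num], [D → . / D], [D → . S], [D → .], [D' → . D], [S → . )], [S → . / S )], [S → . /] }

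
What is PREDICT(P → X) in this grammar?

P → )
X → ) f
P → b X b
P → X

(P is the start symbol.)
PREDICT(P → X) = (FIRST(RHS) \ {ε}) ∪ (FOLLOW(P) if ε ∈ FIRST(RHS), i.e. RHS ⇒* ε)
FIRST(X) = { ')' }
FIRST(X) = { ')' }
ε ∉ FIRST(X), so FOLLOW(P) is not added.
PREDICT(P → X) = { ')' }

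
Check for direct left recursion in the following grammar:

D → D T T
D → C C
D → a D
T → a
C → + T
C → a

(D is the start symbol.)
Yes, D is left-recursive

Direct left recursion occurs when N → N α for some non-terminal N (the right-hand side begins with the left-hand side itself).

D → D T T: LEFT RECURSIVE (starts with D)
D → C C: starts with C
D → a D: starts with a
T → a: starts with a
C → + T: starts with '+'
C → a: starts with a

The grammar has direct left recursion on: D.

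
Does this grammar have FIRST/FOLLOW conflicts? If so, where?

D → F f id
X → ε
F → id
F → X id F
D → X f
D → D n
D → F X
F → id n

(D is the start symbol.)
No FIRST/FOLLOW conflicts.

Nullable non-terminals: X.
X has a nullable alternative but only one production, so nothing to check.

D, F have no nullable alternative, so no FIRST/FOLLOW check is needed there.

No FIRST/FOLLOW conflicts found.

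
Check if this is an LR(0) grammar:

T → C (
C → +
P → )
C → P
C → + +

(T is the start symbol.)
No. Shift-reduce conflict between [C → + .] and [C → + . +]

Augment with T' → T and build the canonical LR(0) collection (I0 = CLOSURE({[T' → . T]}), then GOTO on every symbol after a dot until no new states appear). It has 8 states:
  I0: { [C → . + +], [C → . +], [C → . P], [P → . )], [T → . C (], [T' → . T] }  — shift
  I1: { [P → ) .] }  — reduce
  I2: { [C → + . +], [C → + .] }  — shift, reduce
  I3: { [T → C . (] }  — shift
  I4: { [C → P .] }  — reduce
  I5: { [T' → T .] }  — accept
  I6: { [T → C ( .] }  — reduce
  I7: { [C → + + .] }  — reduce

Conflict in state I2:
  Shift-reduce conflict between [C → + .] and [C → + . +]
So the grammar is NOT LR(0).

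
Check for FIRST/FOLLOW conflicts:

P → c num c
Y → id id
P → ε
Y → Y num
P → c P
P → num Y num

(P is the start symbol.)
No FIRST/FOLLOW conflicts.

Nullable non-terminals: P.

P: nullable alternative(s) P → ε; FOLLOW(P) = { $ }
  P → c num c: FIRST \ {ε} = { 'c' } — disjoint from FOLLOW(P)
  P → ε: FIRST \ {ε} = { } — this is the only nullable alternative, skip
  P → c P: FIRST \ {ε} = { 'c' } — disjoint from FOLLOW(P)
  P → num Y num: FIRST \ {ε} = { 'num' } — disjoint from FOLLOW(P)

Y has no nullable alternative, so no FIRST/FOLLOW check is needed there.

No FIRST/FOLLOW conflicts found.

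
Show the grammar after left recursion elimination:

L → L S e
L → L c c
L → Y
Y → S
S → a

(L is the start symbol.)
L is directly left-recursive. The standard transformation for
  A → A α₁ | ... | A α_m | β₁ | ... | β_n
is
  A  → β₁ A' | ... | β_n A'
  A' → α₁ A' | ... | α_m A' | ε

L → Y becomes L → Y L'
L → L S e becomes L' → S e L'
L → L c c becomes L' → c c L'
Add L' → ε

Productions for other non-terminals are unchanged:
  Y → S
  S → a

Resulting grammar:
L → Y L'
L' → S e L'
L' → c c L'
L' → ε
Y → S
S → a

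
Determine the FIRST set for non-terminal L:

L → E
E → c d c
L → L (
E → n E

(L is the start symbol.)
FIRST sets of the other non-terminals involved (by the same procedure, iterated to a fixed point):
  FIRST(E) = { 'c', 'n' }

From L → E:
  - E is a non-terminal: add FIRST(E) \ {ε} = { 'c', 'n' }
    E is not nullable, so stop
From L → L (:
  - L is the symbol being defined: contributes nothing new
    L is not nullable, so stop

Collecting: FIRST(L) = { 'c', 'n' }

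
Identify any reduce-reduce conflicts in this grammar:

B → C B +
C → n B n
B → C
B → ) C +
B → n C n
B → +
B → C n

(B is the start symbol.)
A reduce-reduce conflict occurs when an LR(0) state has two complete items [A → α .] and [B → β .] — both call for a reduction, and with no lookahead the parser cannot choose between them.

Augment with B' → B and build the canonical LR(0) collection (I0 = CLOSURE({[B' → . B]}), then GOTO on every symbol after a dot until no new states appear). It has 16 states:
  I0: { [B → . ) C +], [B → . +], [B → . C B +], [B → . C n], [B → . C], [B → . n C n], [B' → . B], [C → . n B n] }  — shift
  I1: { [B → ) . C +], [C → . n B n] }  — shift
  I2: { [B → + .] }  — reduce
  I3: { [B' → B .] }  — accept
  I4: { [B → . ) C +], [B → . +], [B → . C B +], [B → . C n], [B → . C], [B → . n C n], [B → C . B +], [B → C . n], [B → C .], [C → . n B n] }  — shift, reduce
  I5: { [B → . ) C +], [B → . +], [B → . C B +], [B → . C n], [B → . C], [B → . n C n], [B → n . C n], [C → . n B n], [C → n . B n] }  — shift
  I6: { [C → n B . n] }  — shift
  I7: { [B → . ) C +], [B → . +], [B → . C B +], [B → . C n], [B → . C], [B → . n C n], [B → C . B +], [B → C . n], [B → C .], [B → n C . n], [C → . n B n] }  — shift, reduce
  I8: { [B → C B . +] }  — shift
  I9: { [B → . ) C +], [B → . +], [B → . C B +], [B → . C n], [B → . C], [B → . n C n], [B → C n .], [B → n . C n], [B → n C n .], [C → . n B n], [C → n . B n] }  — shift, 2 reduces
  I10: { [B → C B + .] }  — reduce
  I11: { [C → n B n .] }  — reduce
  I12: { [B → . ) C +], [B → . +], [B → . C B +], [B → . C n], [B → . C], [B → . n C n], [B → C n .], [B → n . C n], [C → . n B n], [C → n . B n] }  — shift, reduce
  I13: { [B → ) C . +] }  — shift
  I14: { [B → . ) C +], [B → . +], [B → . C B +], [B → . C n], [B → . C], [B → . n C n], [C → . n B n], [C → n . B n] }  — shift
  I15: { [B → ) C + .] }  — reduce

I9 contains complete items [B → C n .], [B → n C n .] — reduce-reduce conflict.

Answer: Yes — I9: [B → C n .] vs [B → n C n .]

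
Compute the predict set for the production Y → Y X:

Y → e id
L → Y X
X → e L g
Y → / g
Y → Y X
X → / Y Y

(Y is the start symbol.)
{ '/', 'e' }

PREDICT(Y → Y X) = (FIRST(RHS) \ {ε}) ∪ (FOLLOW(Y) if ε ∈ FIRST(RHS), i.e. RHS ⇒* ε)
FIRST(Y) = { '/', 'e' }
FIRST(Y X) = { '/', 'e' }
ε ∉ FIRST(Y X), so FOLLOW(Y) is not added.
PREDICT(Y → Y X) = { '/', 'e' }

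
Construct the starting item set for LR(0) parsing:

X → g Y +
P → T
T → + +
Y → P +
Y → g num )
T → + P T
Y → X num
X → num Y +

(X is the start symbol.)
{ [X → . g Y +], [X → . num Y +], [X' → . X] }

First, augment the grammar with X' → X
I₀ = CLOSURE({ [X' → . X] }):
  [X' → . X] has the dot before X: add [X → . g Y +], [X → . num Y +]
No further items can be added.

I₀ = { [X → . g Y +], [X → . num Y +], [X' → . X] }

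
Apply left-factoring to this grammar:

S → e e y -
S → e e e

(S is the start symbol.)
Left-factoring transforms A → αβ₁ | αβ₂ into A → αA' and A' → β₁ | β₂
(α is the longest common prefix among the alternatives). Repeat until
no nonterminal has two alternatives with a common prefix.

Round 1: S has alternatives sharing prefix 'e e'. Introduce S': S → e e S'
  Add: S' → y -
  Add: S' → e

No remaining common prefixes — done.

Resulting grammar:
S → e e S'
S' → y -
S' → e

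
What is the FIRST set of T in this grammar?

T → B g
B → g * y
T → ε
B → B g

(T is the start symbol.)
To compute FIRST(T), examine every production with T on the left-hand side, reading each right-hand side left to right until a non-nullable symbol is reached.

FIRST sets of the other non-terminals involved (by the same procedure, iterated to a fixed point):
  FIRST(B) = { 'g' }

From T → B g:
  - B is a non-terminal: add FIRST(B) \ {ε} = { 'g' }
    B is not nullable, so stop
From T → ε:
  - ε-production, so ε ∈ FIRST(T)

Collecting: FIRST(T) = { 'g', ε }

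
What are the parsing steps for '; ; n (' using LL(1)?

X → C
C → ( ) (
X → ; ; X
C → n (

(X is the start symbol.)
Stack is shown with the top on the left.

Stack    Input      Action
--------------------------
X $      ; ; n ( $  output X → ; ; X
; ; X $  ; ; n ( $  match ';'
; X $    ; n ( $    match ';'
X $      n ( $      output X → C
C $      n ( $      output C → n (
n ( $    n ( $      match 'n'
( $      ( $        match '('
$        $          accept

The string is accepted.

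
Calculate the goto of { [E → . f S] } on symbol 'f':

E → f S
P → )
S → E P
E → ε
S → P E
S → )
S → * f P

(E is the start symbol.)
GOTO(I, 'f') = CLOSURE({ [A → αX.β] : [A → α.Xβ] ∈ I, X = 'f' })

Items with dot before 'f', with the dot advanced:
  [E → . f S] → [E → f . S]
Closure of the advanced items:
  [E → f . S] has the dot before S: add [S → . E P], [S → . P E], [S → . )], [S → . * f P]
  [S → . E P] has the dot before E: add [E → . f S], [E → .]
  [S → . P E] has the dot before P: add [P → . )]

GOTO = { [E → . f S], [E → .], [E → f . S], [P → . )], [S → . )], [S → . * f P], [S → . E P], [S → . P E] }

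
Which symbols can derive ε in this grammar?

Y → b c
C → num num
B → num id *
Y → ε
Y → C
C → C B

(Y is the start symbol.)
A non-terminal is nullable if it can derive ε (the empty string): either it has an ε-production, or it has a production whose right-hand side consists entirely of nullable non-terminals.

ε-productions: Y → ε
So Y is immediately nullable.
No further non-terminal can be added: every production for the remaining non-terminals contains a terminal or a non-nullable non-terminal.
Nullable = { 'Y' }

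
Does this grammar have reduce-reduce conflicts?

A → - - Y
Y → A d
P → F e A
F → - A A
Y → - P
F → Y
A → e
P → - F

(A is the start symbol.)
A reduce-reduce conflict occurs when an LR(0) state has two complete items [A → α .] and [B → β .] — both call for a reduction, and with no lookahead the parser cannot choose between them.

Augment with A' → A and build the canonical LR(0) collection (I0 = CLOSURE({[A' → . A]}), then GOTO on every symbol after a dot until no new states appear). It has 19 states:
  I0: { [A → . - - Y], [A → . e], [A' → . A] }  — shift
  I1: { [A → - . - Y] }  — shift
  I2: { [A' → A .] }  — accept
  I3: { [A → e .] }  — reduce
  I4: { [A → - - . Y], [A → . - - Y], [A → . e], [Y → . - P], [Y → . A d] }  — shift
  I5: { [A → - . - Y], [A → . - - Y], [A → . e], [F → . - A A], [F → . Y], [P → . - F], [P → . F e A], [Y → - . P], [Y → . - P], [Y → . A d] }  — shift
  I6: { [Y → A . d] }  — shift
  I7: { [A → - - Y .] }  — reduce
  I8: { [Y → A d .] }  — reduce
  I9: { [A → - - . Y], [A → - . - Y], [A → . - - Y], [A → . e], [F → - . A A], [F → . - A A], [F → . Y], [P → - . F], [P → . - F], [P → . F e A], [Y → - . P], [Y → . - P], [Y → . A d] }  — shift
  I10: { [P → F . e A] }  — shift
  I11: { [Y → - P .] }  — reduce
  I12: { [F → Y .] }  — reduce
  I13: { [A → . - - Y], [A → . e], [P → F e . A] }  — shift
  I14: { [P → F e A .] }  — reduce
  I15: { [A → . - - Y], [A → . e], [F → - A . A], [Y → A . d] }  — shift
  I16: { [P → - F .], [P → F . e A] }  — shift, reduce
  I17: { [A → - - Y .], [F → Y .] }  — 2 reduces
  I18: { [F → - A A .] }  — reduce

I17 contains complete items [A → - - Y .], [F → Y .] — reduce-reduce conflict.

Answer: Yes — I17: [A → - - Y .] vs [F → Y .]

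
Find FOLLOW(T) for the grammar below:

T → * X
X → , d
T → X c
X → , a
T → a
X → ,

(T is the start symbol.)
{ $ }

To compute FOLLOW(T), find every occurrence of T on a right-hand side N → α T β: add FIRST(β) \ {ε}, and if β is empty or nullable also add FOLLOW(N). Iterate to a fixed point.

T is the start symbol, so $ ∈ FOLLOW(T).
T does not occur on any right-hand side.

Taking the union: FOLLOW(T) = { $ }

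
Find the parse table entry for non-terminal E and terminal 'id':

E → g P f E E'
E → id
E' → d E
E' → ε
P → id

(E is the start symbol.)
E → id

To find M[E, 'id'], we find productions for E where 'id' is in the predict set (PREDICT(N → α) = (FIRST(α) \ {ε}) ∪ (FOLLOW(N) if α ⇒* ε)).

E → g P f E E': PREDICT = { 'g' }
E → id: PREDICT = { 'id' }
  'id' is in predict set, so this production goes in M[E, 'id']

M[E, 'id'] = E → id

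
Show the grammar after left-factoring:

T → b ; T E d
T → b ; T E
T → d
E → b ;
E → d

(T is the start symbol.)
Left-factoring transforms A → αβ₁ | αβ₂ into A → αA' and A' → β₁ | β₂
(α is the longest common prefix among the alternatives). Repeat until
no nonterminal has two alternatives with a common prefix.

Round 1: T has alternatives sharing prefix 'b ; T E'. Introduce T': T → b ; T E T'
  Add: T' → d
  Add: T' → ε

No remaining common prefixes — done.

Resulting grammar:
T → b ; T E T'
T' → d
T' → ε
T → d
E → b ;
E → d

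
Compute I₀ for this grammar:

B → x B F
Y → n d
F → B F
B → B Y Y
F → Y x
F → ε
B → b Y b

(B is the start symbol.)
{ [B → . B Y Y], [B → . b Y b], [B → . x B F], [B' → . B] }

First, augment the grammar with B' → B
I₀ = CLOSURE({ [B' → . B] }):
  [B' → . B] has the dot before B: add [B → . x B F], [B → . B Y Y], [B → . b Y b]
No further items can be added.

I₀ = { [B → . B Y Y], [B → . b Y b], [B → . x B F], [B' → . B] }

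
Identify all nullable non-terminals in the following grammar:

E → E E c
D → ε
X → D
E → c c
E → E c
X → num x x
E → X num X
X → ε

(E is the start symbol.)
ε-productions: D → ε, X → ε
So D, X are immediately nullable.
No further non-terminal can be added: every production for the remaining non-terminals contains a terminal or a non-nullable non-terminal.
Nullable = { 'D', 'X' }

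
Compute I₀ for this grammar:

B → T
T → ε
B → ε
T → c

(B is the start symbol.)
{ [B → . T], [B → .], [B' → . B], [T → . c], [T → .] }

First, augment the grammar with B' → B
I₀ = CLOSURE({ [B' → . B] }):
  [B' → . B] has the dot before B: add [B → . T], [B → .]
  [B → . T] has the dot before T: add [T → .], [T → . c]
No further items can be added.

I₀ = { [B → . T], [B → .], [B' → . B], [T → . c], [T → .] }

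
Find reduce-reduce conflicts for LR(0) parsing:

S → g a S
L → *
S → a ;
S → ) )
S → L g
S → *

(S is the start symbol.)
Yes — I2: [L → * .] vs [S → * .]

Augment with S' → S and build the canonical LR(0) collection (I0 = CLOSURE({[S' → . S]}), then GOTO on every symbol after a dot until no new states appear). It has 12 states:
  I0: { [L → . *], [S → . ) )], [S → . *], [S → . L g], [S → . a ;], [S → . g a S], [S' → . S] }  — shift
  I1: { [S → ) . )] }  — shift
  I2: { [L → * .], [S → * .] }  — 2 reduces
  I3: { [S → L . g] }  — shift
  I4: { [S' → S .] }  — accept
  I5: { [S → a . ;] }  — shift
  I6: { [S → g . a S] }  — shift
  I7: { [L → . *], [S → . ) )], [S → . *], [S → . L g], [S → . a ;], [S → . g a S], [S → g a . S] }  — shift
  I8: { [S → g a S .] }  — reduce
  I9: { [S → a ; .] }  — reduce
  I10: { [S → L g .] }  — reduce
  I11: { [S → ) ) .] }  — reduce

I2 contains complete items [L → * .], [S → * .] — reduce-reduce conflict.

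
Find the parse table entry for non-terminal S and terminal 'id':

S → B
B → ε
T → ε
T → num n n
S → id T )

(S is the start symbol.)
To find M[S, 'id'], we find productions for S where 'id' is in the predict set (PREDICT(N → α) = (FIRST(α) \ {ε}) ∪ (FOLLOW(N) if α ⇒* ε)).

Relevant sets:
  FIRST(B) = { ε }
  FOLLOW(S) = { $ }

S → B: PREDICT = { $ }
S → id T ): PREDICT = { 'id' }
  'id' is in predict set, so this production goes in M[S, 'id']

M[S, 'id'] = S → id T )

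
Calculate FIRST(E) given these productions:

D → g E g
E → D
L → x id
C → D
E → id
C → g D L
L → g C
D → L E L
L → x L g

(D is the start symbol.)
To compute FIRST(E), examine every production with E on the left-hand side, reading each right-hand side left to right until a non-nullable symbol is reached.

FIRST sets of the other non-terminals involved (by the same procedure, iterated to a fixed point):
  FIRST(D) = { 'g', 'x' }

From E → D:
  - D is a non-terminal: add FIRST(D) \ {ε} = { 'g', 'x' }
    D is not nullable, so stop
From E → id:
  - id is a terminal: add 'id' and stop

Collecting: FIRST(E) = { 'g', 'id', 'x' }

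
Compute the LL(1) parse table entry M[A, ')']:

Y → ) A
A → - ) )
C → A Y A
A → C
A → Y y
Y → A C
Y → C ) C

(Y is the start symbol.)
A → C, A → Y y

To find M[A, ')'], we find productions for A where ')' is in the predict set (PREDICT(N → α) = (FIRST(α) \ {ε}) ∪ (FOLLOW(N) if α ⇒* ε)).

Relevant sets:
  FIRST(C) = { ')', '-' }
  FIRST(Y) = { ')', '-' }

A → - ) ): PREDICT = { '-' }
A → C: PREDICT = { ')', '-' }
  ')' is in predict set, so this production goes in M[A, ')']
A → Y y: PREDICT = { ')', '-' }
  ')' is in predict set, so this production goes in M[A, ')']

M[A, ')'] = A → C, A → Y y  (a multiply-defined cell — the grammar is not LL(1))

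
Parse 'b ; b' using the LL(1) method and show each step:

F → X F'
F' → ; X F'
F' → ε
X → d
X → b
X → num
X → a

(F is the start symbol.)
LL(1) parsing maintains a stack (initially the start symbol over $) and the input. At each step: if the stack top is a terminal, match it against the current input token; if it is a non-terminal N, replace it with the RHS of M[N, lookahead] (the unique production whose predict set contains the lookahead).

Stack is shown with the top on the left.

Stack     Input    Action
-------------------------
F $       b ; b $  output F → X F'
X F' $    b ; b $  output X → b
b F' $    b ; b $  match 'b'
F' $      ; b $    output F' → ; X F'
; X F' $  ; b $    match ';'
X F' $    b $      output X → b
b F' $    b $      match 'b'
F' $      $        output F' → ε
$         $        accept

The string is accepted.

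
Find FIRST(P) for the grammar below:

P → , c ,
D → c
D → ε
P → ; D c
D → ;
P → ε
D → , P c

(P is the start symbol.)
To compute FIRST(P), examine every production with P on the left-hand side, reading each right-hand side left to right until a non-nullable symbol is reached.

From P → , c ,:
  - ',' is a terminal: add ',' and stop
From P → ; D c:
  - ';' is a terminal: add ';' and stop
From P → ε:
  - ε-production, so ε ∈ FIRST(P)

Collecting: FIRST(P) = { ',', ';', ε }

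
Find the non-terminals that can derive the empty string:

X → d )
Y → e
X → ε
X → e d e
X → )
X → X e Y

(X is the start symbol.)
{ 'X' }

A non-terminal is nullable if it can derive ε (the empty string): either it has an ε-production, or it has a production whose right-hand side consists entirely of nullable non-terminals.

ε-productions: X → ε
So X is immediately nullable.
No further non-terminal can be added: every production for the remaining non-terminals contains a terminal or a non-nullable non-terminal.
Nullable = { 'X' }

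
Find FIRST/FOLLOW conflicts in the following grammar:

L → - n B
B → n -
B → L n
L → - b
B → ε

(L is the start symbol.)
A FIRST/FOLLOW conflict occurs when a non-terminal N has a nullable alternative N → β (β ⇒* ε) and another alternative N → α with FIRST(α) ∩ FOLLOW(N) ≠ ∅: on such a lookahead the parser cannot decide between expanding α and letting N vanish via β.

Nullable non-terminals: B.
FIRST sets used below: FIRST(L) = { '-' }

B: nullable alternative(s) B → ε; FOLLOW(B) = { $, 'n' }
  B → n -: FIRST \ {ε} = { 'n' } — overlaps FOLLOW(B) on { 'n' }: CONFLICT
  B → L n: FIRST \ {ε} = { '-' } — disjoint from FOLLOW(B)
  B → ε: FIRST \ {ε} = { } — this is the only nullable alternative, skip

L has no nullable alternative, so no FIRST/FOLLOW check is needed there.

So the grammar has 1 FIRST/FOLLOW conflict (marked CONFLICT above).

Answer: Yes. B → n '-' with FOLLOW(B) on { 'n' }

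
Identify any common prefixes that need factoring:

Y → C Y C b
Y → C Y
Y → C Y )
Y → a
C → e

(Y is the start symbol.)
Yes, Y has productions with common prefix 'C Y'

Left-factoring is needed when two productions for the same non-terminal
share a common prefix on the right-hand side.

Productions for Y:
  Y → C Y C b
  Y → C Y
  Y → C Y )
  Y → a

Found common prefix 'C Y' in productions for Y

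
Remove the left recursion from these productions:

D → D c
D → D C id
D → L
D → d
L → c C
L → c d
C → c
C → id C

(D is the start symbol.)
D is directly left-recursive. The standard transformation for
  A → A α₁ | ... | A α_m | β₁ | ... | β_n
is
  A  → β₁ A' | ... | β_n A'
  A' → α₁ A' | ... | α_m A' | ε

D → L becomes D → L D'
D → d becomes D → d D'
D → D c becomes D' → c D'
D → D C id becomes D' → C id D'
Add D' → ε

Productions for other non-terminals are unchanged:
  L → c C
  L → c d
  C → c
  C → id C

Resulting grammar:
D → L D'
D → d D'
D' → c D'
D' → C id D'
D' → ε
L → c C
L → c d
C → c
C → id C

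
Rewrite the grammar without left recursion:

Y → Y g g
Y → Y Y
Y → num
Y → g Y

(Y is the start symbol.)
Y is directly left-recursive. The standard transformation for
  A → A α₁ | ... | A α_m | β₁ | ... | β_n
is
  A  → β₁ A' | ... | β_n A'
  A' → α₁ A' | ... | α_m A' | ε

Y → num becomes Y → num Y'
Y → g Y becomes Y → g Y Y'
Y → Y g g becomes Y' → g g Y'
Y → Y Y becomes Y' → Y Y'
Add Y' → ε

Resulting grammar:
Y → num Y'
Y → g Y Y'
Y' → g g Y'
Y' → Y Y'
Y' → ε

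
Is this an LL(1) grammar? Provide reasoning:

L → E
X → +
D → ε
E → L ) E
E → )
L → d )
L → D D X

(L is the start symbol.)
No. Predict set conflict for L: { 'd' }

Relevant sets:
  FIRST(E) = { ')', '+', 'd' }
  FIRST(D) = { ε }
  FIRST(X) = { '+' }
  FIRST(L) = { ')', '+', 'd' }

For L:
  PREDICT(L → E) = { ')', '+', 'd' }
  PREDICT(L → d ')') = { 'd' }
  PREDICT(L → D D X) = { '+' }
For E:
  PREDICT(E → L ')' E) = { ')', '+', 'd' }
  PREDICT(E → ')') = { ')' }
X, D have a single production, so nothing to check there.

Conflict found: Predict set conflict for L: { 'd' }
The grammar is NOT LL(1).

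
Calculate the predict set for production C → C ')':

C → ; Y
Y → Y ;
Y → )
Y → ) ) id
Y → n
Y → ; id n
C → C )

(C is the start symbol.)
{ ';' }

PREDICT(C → C ')') = (FIRST(RHS) \ {ε}) ∪ (FOLLOW(C) if ε ∈ FIRST(RHS), i.e. RHS ⇒* ε)
FIRST(C) = { ';' }
FIRST(C ')') = { ';' }
ε ∉ FIRST(C ')'), so FOLLOW(C) is not added.
PREDICT(C → C ')') = { ';' }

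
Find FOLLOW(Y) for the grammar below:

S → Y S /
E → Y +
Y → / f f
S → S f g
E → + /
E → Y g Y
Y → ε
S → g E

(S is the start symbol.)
In S → Y S /: Y is followed by S '/', add FIRST(S '/') \ {ε} = { '/', 'g' }
In E → Y +: Y is followed by '+', add FIRST('+') \ {ε} = { '+' }
In E → Y g Y: Y is followed by g Y, add FIRST(g Y) \ {ε} = { 'g' }
In E → Y g Y: Y is at the end, add FOLLOW(E)

The FOLLOW sets referred to above (computed the same way, to a fixed point):
  FOLLOW(E) = { $, '/', 'f' }

Taking the union: FOLLOW(Y) = { $, '+', '/', 'f', 'g' }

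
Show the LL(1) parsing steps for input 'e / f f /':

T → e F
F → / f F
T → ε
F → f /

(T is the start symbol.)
Stack is shown with the top on the left.

Stack    Input        Action
----------------------------
T $      e / f f / $  output T → e F
e F $    e / f f / $  match 'e'
F $      / f f / $    output F → / f F
/ f F $  / f f / $    match '/'
f F $    f f / $      match 'f'
F $      f / $        output F → f /
f / $    f / $        match 'f'
/ $      / $          match '/'
$        $            accept

The string is accepted.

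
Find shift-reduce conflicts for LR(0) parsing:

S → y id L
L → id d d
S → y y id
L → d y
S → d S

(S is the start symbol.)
A shift-reduce conflict occurs when an LR(0) state has both:
  - a complete (reduce) item [A → α .] (dot at the end), and
  - a shift item [B → β . c γ] (dot before a terminal).

Augment with S' → S and build the canonical LR(0) collection (I0 = CLOSURE({[S' → . S]}), then GOTO on every symbol after a dot until no new states appear). It has 14 states:
  I0: { [S → . d S], [S → . y id L], [S → . y y id], [S' → . S] }  — shift
  I1: { [S' → S .] }  — accept
  I2: { [S → . d S], [S → . y id L], [S → . y y id], [S → d . S] }  — shift
  I3: { [S → y . id L], [S → y . y id] }  — shift
  I4: { [L → . d y], [L → . id d d], [S → y id . L] }  — shift
  I5: { [S → y y . id] }  — shift
  I6: { [S → y y id .] }  — reduce
  I7: { [S → y id L .] }  — reduce
  I8: { [L → d . y] }  — shift
  I9: { [L → id . d d] }  — shift
  I10: { [L → id d . d] }  — shift
  I11: { [L → id d d .] }  — reduce
  I12: { [L → d y .] }  — reduce
  I13: { [S → d S .] }  — reduce

No state contains both a complete item and a shift item.

Answer: No shift-reduce conflicts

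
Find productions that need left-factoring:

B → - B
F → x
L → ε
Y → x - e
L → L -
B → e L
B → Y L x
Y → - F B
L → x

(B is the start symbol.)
Left-factoring is needed when two productions for the same non-terminal
share a common prefix on the right-hand side.

Productions for B:
  B → - B
  B → e L
  B → Y L x
Productions for L:
  L → ε
  L → L -
  L → x
Productions for Y:
  Y → x - e
  Y → - F B

No common prefixes found.

Answer: No, left-factoring is not needed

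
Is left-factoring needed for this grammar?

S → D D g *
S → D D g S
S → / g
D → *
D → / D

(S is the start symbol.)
Left-factoring is needed when two productions for the same non-terminal
share a common prefix on the right-hand side.

Productions for S:
  S → D D g *
  S → D D g S
  S → / g
Productions for D:
  D → *
  D → / D

Found common prefix 'D D g' in productions for S

Answer: Yes, S has productions with common prefix 'D D g'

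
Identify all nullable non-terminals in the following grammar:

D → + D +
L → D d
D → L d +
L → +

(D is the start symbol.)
None

A non-terminal is nullable if it can derive ε (the empty string): either it has an ε-production, or it has a production whose right-hand side consists entirely of nullable non-terminals.

There are no ε-productions, so no non-terminal can derive ε.
No non-terminals are nullable.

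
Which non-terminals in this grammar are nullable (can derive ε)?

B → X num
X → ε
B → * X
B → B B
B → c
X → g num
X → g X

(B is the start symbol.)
{ 'X' }

ε-productions: X → ε
So X is immediately nullable.
No further non-terminal can be added: every production for the remaining non-terminals contains a terminal or a non-nullable non-terminal.
Nullable = { 'X' }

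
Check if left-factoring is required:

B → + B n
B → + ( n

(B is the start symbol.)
Left-factoring is needed when two productions for the same non-terminal
share a common prefix on the right-hand side.

Productions for B:
  B → + B n
  B → + ( n

Found common prefix '+' in productions for B

Answer: Yes, B has productions with common prefix '+'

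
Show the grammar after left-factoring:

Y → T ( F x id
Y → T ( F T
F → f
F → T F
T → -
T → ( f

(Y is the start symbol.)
Left-factoring transforms A → αβ₁ | αβ₂ into A → αA' and A' → β₁ | β₂
(α is the longest common prefix among the alternatives). Repeat until
no nonterminal has two alternatives with a common prefix.

Round 1: Y has alternatives sharing prefix 'T ( F'. Introduce Y': Y → T ( F Y'
  Add: Y' → x id
  Add: Y' → T

No remaining common prefixes — done.

Resulting grammar:
Y → T ( F Y'
Y' → x id
Y' → T
F → f
F → T F
T → -
T → ( f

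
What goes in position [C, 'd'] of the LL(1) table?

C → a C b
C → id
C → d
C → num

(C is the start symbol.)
C → d

To find M[C, 'd'], we find productions for C where 'd' is in the predict set (PREDICT(N → α) = (FIRST(α) \ {ε}) ∪ (FOLLOW(N) if α ⇒* ε)).

C → a C b: PREDICT = { 'a' }
C → id: PREDICT = { 'id' }
C → d: PREDICT = { 'd' }
  'd' is in predict set, so this production goes in M[C, 'd']
C → num: PREDICT = { 'num' }

M[C, 'd'] = C → d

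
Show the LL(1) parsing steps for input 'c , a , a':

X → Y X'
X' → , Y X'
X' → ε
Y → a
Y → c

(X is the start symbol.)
LL(1) parsing maintains a stack (initially the start symbol over $) and the input. At each step: if the stack top is a terminal, match it against the current input token; if it is a non-terminal N, replace it with the RHS of M[N, lookahead] (the unique production whose predict set contains the lookahead).

Stack is shown with the top on the left.

Stack     Input        Action
-----------------------------
X $       c , a , a $  output X → Y X'
Y X' $    c , a , a $  output Y → c
c X' $    c , a , a $  match 'c'
X' $      , a , a $    output X' → , Y X'
, Y X' $  , a , a $    match ','
Y X' $    a , a $      output Y → a
a X' $    a , a $      match 'a'
X' $      , a $        output X' → , Y X'
, Y X' $  , a $        match ','
Y X' $    a $          output Y → a
a X' $    a $          match 'a'
X' $      $            output X' → ε
$         $            accept

The string is accepted.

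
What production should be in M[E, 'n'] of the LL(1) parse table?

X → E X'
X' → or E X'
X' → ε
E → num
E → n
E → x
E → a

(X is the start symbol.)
E → n

To find M[E, 'n'], we find productions for E where 'n' is in the predict set (PREDICT(N → α) = (FIRST(α) \ {ε}) ∪ (FOLLOW(N) if α ⇒* ε)).

E → num: PREDICT = { 'num' }
E → n: PREDICT = { 'n' }
  'n' is in predict set, so this production goes in M[E, 'n']
E → x: PREDICT = { 'x' }
E → a: PREDICT = { 'a' }

M[E, 'n'] = E → n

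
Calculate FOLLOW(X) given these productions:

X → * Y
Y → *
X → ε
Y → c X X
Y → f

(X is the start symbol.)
To compute FOLLOW(X), find every occurrence of X on a right-hand side N → α X β: add FIRST(β) \ {ε}, and if β is empty or nullable also add FOLLOW(N). Iterate to a fixed point.

X is the start symbol, so $ ∈ FOLLOW(X).
In Y → c X X: X is followed by X, add FIRST(X) \ {ε} = { '*' }
  X is nullable, so also add FOLLOW(Y)
In Y → c X X: X is at the end, add FOLLOW(Y)

The FOLLOW sets referred to above (computed the same way, to a fixed point):
  FOLLOW(Y) = { $, '*' }

Taking the union: FOLLOW(X) = { $, '*' }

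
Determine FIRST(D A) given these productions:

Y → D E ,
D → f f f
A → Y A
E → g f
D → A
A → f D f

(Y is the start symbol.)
{ 'f' }

FIRST sets of the non-terminals involved (from the grammar, by fixed-point iteration):
  FIRST(D) = { 'f' }

To compute FIRST(D A), process the symbols left to right:
Symbol D is a non-terminal. Add FIRST(D) \ {ε} = { 'f' }
D is not nullable (ε ∉ FIRST(D)), so stop here.
FIRST(D A) = { 'f' }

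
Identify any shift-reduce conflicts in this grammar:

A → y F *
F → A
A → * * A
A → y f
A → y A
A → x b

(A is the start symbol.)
No shift-reduce conflicts

A shift-reduce conflict occurs when an LR(0) state has both:
  - a complete (reduce) item [A → α .] (dot at the end), and
  - a shift item [B → β . c γ] (dot before a terminal).

Augment with A' → A and build the canonical LR(0) collection (I0 = CLOSURE({[A' → . A]}), then GOTO on every symbol after a dot until no new states appear). It has 12 states:
  I0: { [A → . * * A], [A → . x b], [A → . y A], [A → . y F *], [A → . y f], [A' → . A] }  — shift
  I1: { [A → * . * A] }  — shift
  I2: { [A' → A .] }  — accept
  I3: { [A → x . b] }  — shift
  I4: { [A → . * * A], [A → . x b], [A → . y A], [A → . y F *], [A → . y f], [A → y . A], [A → y . F *], [A → y . f], [F → . A] }  — shift
  I5: { [A → y A .], [F → A .] }  — 2 reduces
  I6: { [A → y F . *] }  — shift
  I7: { [A → y f .] }  — reduce
  I8: { [A → y F * .] }  — reduce
  I9: { [A → x b .] }  — reduce
  I10: { [A → * * . A], [A → . * * A], [A → . x b], [A → . y A], [A → . y F *], [A → . y f] }  — shift
  I11: { [A → * * A .] }  — reduce

No state contains both a complete item and a shift item.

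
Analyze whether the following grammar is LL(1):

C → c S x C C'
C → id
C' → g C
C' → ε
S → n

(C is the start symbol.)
A grammar is LL(1) if for each non-terminal N with multiple productions, the predict sets of those productions are pairwise disjoint, where PREDICT(N → α) = (FIRST(α) \ {ε}) ∪ (FOLLOW(N) if α ⇒* ε).

Relevant sets:
  FOLLOW(C') = { $, 'g' }

For C:
  PREDICT(C → c S x C C') = { 'c' }
  PREDICT(C → id) = { 'id' }
For C':
  PREDICT(C' → g C) = { 'g' }
  PREDICT(C' → ε) = { $, 'g' }
S has a single production, so nothing to check there.

Conflict found: Predict set conflict for C': { 'g' }
The grammar is NOT LL(1).

Answer: No. Predict set conflict for C': { 'g' }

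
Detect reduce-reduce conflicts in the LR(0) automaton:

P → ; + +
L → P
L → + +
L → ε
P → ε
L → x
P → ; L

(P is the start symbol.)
A reduce-reduce conflict occurs when an LR(0) state has two complete items [A → α .] and [B → β .] — both call for a reduction, and with no lookahead the parser cannot choose between them.

Augment with P' → P and build the canonical LR(0) collection (I0 = CLOSURE({[P' → . P]}), then GOTO on every symbol after a dot until no new states appear). It has 8 states:
  I0: { [P → . ; + +], [P → . ; L], [P → .], [P' → . P] }  — shift, reduce
  I1: { [L → . + +], [L → . P], [L → . x], [L → .], [P → . ; + +], [P → . ; L], [P → .], [P → ; . + +], [P → ; . L] }  — shift, 2 reduces
  I2: { [P' → P .] }  — accept
  I3: { [L → + . +], [P → ; + . +] }  — shift
  I4: { [P → ; L .] }  — reduce
  I5: { [L → P .] }  — reduce
  I6: { [L → x .] }  — reduce
  I7: { [L → + + .], [P → ; + + .] }  — 2 reduces

I1 contains complete items [L → .], [P → .] — reduce-reduce conflict.
I7 contains complete items [L → + + .], [P → ; + + .] — reduce-reduce conflict.

Answer: Yes — I1: [L → .] vs [P → .]; I7: [L → + + .] vs [P → ; + + .]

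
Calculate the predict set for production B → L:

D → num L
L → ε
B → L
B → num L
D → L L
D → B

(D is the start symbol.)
PREDICT(B → L) = (FIRST(RHS) \ {ε}) ∪ (FOLLOW(B) if ε ∈ FIRST(RHS), i.e. RHS ⇒* ε)
FIRST(L) = { ε }
FIRST(L) = { ε }
ε ∈ FIRST(L) (the right-hand side is nullable), so add FOLLOW(B) = { $ }
PREDICT(B → L) = { $ }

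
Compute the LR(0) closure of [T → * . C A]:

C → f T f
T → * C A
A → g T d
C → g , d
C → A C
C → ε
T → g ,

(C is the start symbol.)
To compute CLOSURE, for each item [A → α.Bβ] where B is a non-terminal, add [B → .γ] for all productions B → γ; repeat for the newly added items until nothing changes.

Start with: [T → * . C A]
  [T → * . C A] has the dot before C: add [C → . f T f], [C → . g , d], [C → . A C], [C → .]
  [C → . A C] has the dot before A: add [A → . g T d]
No further items can be added.

CLOSURE = { [A → . g T d], [C → . A C], [C → . f T f], [C → . g , d], [C → .], [T → * . C A] }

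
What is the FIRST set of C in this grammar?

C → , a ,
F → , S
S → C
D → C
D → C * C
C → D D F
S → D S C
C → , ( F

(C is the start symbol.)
{ ',' }

FIRST sets of the other non-terminals involved (by the same procedure, iterated to a fixed point):
  FIRST(D) = { ',' }

From C → , a ,:
  - ',' is a terminal: add ',' and stop
From C → D D F:
  - D is a non-terminal: add FIRST(D) \ {ε} = { ',' }
    D is not nullable, so stop
From C → , ( F:
  - ',' is a terminal: add ',' and stop

Collecting: FIRST(C) = { ',' }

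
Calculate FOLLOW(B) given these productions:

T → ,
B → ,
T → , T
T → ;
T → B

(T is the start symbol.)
To compute FOLLOW(B), find every occurrence of B on a right-hand side N → α B β: add FIRST(β) \ {ε}, and if β is empty or nullable also add FOLLOW(N). Iterate to a fixed point.

In T → B: B is at the end, add FOLLOW(T)

The FOLLOW sets referred to above (computed the same way, to a fixed point):
  FOLLOW(T) = { $ }

Taking the union: FOLLOW(B) = { $ }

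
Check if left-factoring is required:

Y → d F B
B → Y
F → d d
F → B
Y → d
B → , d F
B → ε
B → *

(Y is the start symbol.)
Left-factoring is needed when two productions for the same non-terminal
share a common prefix on the right-hand side.

Productions for Y:
  Y → d F B
  Y → d
Productions for B:
  B → Y
  B → , d F
  B → ε
  B → *
Productions for F:
  F → d d
  F → B

Found common prefix 'd' in productions for Y

Answer: Yes, Y has productions with common prefix 'd'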